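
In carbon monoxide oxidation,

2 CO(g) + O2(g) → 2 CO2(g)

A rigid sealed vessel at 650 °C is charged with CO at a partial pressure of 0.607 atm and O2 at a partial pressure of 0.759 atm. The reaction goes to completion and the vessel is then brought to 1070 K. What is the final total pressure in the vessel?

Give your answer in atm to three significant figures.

1.23 atm

At constant V, partial pressures at 650 °C are proportional to moles, so apply stoichiometry directly to pressures.
P(O2) required for 0.607 atm of CO = (1/2) × 0.607 = 0.3035 atm; available 0.759 atm, so CO is limiting.
P(O2) remaining = 0.759 − (1/2) × 0.607 = 0.4555 atm
P(gaseous products) = (2)/2 × 0.607 = 0.6070 atm
P_total at 650 °C = 0.4555 + 0.6070 = 1.062 atm
Scaling to 1070 K: P = 1.062 × 1070/923.15 = 1.231 atm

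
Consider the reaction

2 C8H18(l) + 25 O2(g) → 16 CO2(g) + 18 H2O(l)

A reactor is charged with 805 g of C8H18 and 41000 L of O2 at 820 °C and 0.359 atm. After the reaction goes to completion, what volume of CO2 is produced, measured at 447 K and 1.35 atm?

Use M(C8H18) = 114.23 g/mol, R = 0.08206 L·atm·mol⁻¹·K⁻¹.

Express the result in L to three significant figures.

n(C8H18) = 805 / 114.23 = 7.047 mol
n(O2) = PV/RT = (0.359 × 41000) / (0.08206 × 1093.15) = 164.1 mol
For 7.047 mol C8H18, stoichiometry requires (25/2) × 7.047 = 88.09 mol O2; 164.1 mol is available, so C8H18 is limiting.
n(CO2) = (16/2) × 7.047 = 56.38 mol
V(CO2) = nRT/P = 56.38 × 0.08206 × 447 / 1.35 = 1532 L

1530 L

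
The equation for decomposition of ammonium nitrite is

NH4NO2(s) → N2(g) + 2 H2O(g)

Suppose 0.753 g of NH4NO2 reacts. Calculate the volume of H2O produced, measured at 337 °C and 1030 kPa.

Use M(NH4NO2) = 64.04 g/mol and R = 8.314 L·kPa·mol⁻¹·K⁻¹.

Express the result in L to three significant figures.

0.116 L

n(NH4NO2) = 0.7530 / 64.04 = 0.01176 mol
n(H2O) = (2/1) × 0.01176 = 0.02352 mol
V = nRT/P = 0.02352 × 8.314 × 610.15 / 1030 = 0.1158 L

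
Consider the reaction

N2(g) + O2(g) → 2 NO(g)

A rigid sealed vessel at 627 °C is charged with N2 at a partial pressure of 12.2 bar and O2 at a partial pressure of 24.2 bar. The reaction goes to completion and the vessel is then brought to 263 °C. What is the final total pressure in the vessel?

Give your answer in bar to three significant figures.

With V and T fixed, P_i ∝ n_i, so the mole ratios apply directly to partial pressures at 627 °C.
P(O2) required for 12.2 bar of N2 = (1/1) × 12.2 = 12.20 bar; available 24.2 bar, so N2 is limiting.
P(O2) remaining = 24.2 − (1/1) × 12.2 = 12.00 bar
P(gaseous products) = (2)/1 × 12.2 = 24.40 bar
P_total at 627 °C = 12.00 + 24.40 = 36.40 bar
Scaling to 263 °C: P = 36.40 × 536.15/900.15 = 21.68 bar

21.7 bar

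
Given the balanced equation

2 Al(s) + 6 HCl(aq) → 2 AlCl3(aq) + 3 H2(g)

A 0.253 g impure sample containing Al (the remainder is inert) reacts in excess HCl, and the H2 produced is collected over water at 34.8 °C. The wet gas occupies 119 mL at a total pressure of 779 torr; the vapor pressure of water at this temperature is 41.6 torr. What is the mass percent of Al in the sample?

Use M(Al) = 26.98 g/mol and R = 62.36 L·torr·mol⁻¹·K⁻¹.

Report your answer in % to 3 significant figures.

32.5 %

P(H2) = 779 − 41.6 = 737.4 torr
n(H2) = PV/RT = (737.4 × 0.1190) / (62.36 × 307.95) = 0.004569 mol
n(Al) = (2/3) × 0.004569 = 0.003046 mol
m(Al) = 0.003046 × 26.98 = 0.08218 g
%Al = 0.08218 / 0.253 × 100 = 32.48%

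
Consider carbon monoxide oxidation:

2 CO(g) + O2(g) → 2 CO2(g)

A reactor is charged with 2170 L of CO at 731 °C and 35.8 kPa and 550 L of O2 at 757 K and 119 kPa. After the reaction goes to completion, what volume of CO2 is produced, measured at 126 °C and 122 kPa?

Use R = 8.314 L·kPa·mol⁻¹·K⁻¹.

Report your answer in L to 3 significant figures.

n(CO) = PV/RT = (35.8 × 2170) / (8.314 × 1004.15) = 9.305 mol
n(O2) = PV/RT = (119 × 550) / (8.314 × 757) = 10.40 mol
For 9.305 mol CO, stoichiometry requires (1/2) × 9.305 = 4.652 mol O2; 10.40 mol is available, so CO is limiting.
n(CO2) = (2/2) × 9.305 = 9.305 mol
V(CO2) = nRT/P = 9.305 × 8.314 × 399.15 / 122 = 253.1 L

253 L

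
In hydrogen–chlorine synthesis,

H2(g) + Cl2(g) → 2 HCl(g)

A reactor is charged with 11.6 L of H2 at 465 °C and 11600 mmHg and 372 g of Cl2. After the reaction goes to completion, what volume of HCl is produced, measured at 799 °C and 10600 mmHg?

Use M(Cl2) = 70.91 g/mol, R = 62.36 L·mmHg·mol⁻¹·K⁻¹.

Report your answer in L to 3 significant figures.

36.9 L

n(H2) = PV/RT = (11600 × 11.6) / (62.36 × 738.15) = 2.923 mol
n(Cl2) = 372 / 70.91 = 5.246 mol
For 2.923 mol H2, stoichiometry requires (1/1) × 2.923 = 2.923 mol Cl2; 5.246 mol is available, so H2 is limiting.
n(HCl) = (2/1) × 2.923 = 5.846 mol
V(HCl) = nRT/P = 5.846 × 62.36 × 1072.15 / 10600 = 36.87 L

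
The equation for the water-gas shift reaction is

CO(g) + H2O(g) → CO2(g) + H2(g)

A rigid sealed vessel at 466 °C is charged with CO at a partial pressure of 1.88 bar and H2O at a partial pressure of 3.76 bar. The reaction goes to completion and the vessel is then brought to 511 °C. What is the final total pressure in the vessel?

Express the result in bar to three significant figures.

Because the vessel is rigid and T is held at 466 °C, work the stoichiometry in partial pressures (P_i = n_iRT/V).
P(H2O) required for 1.88 bar of CO = (1/1) × 1.88 = 1.880 bar; available 3.76 bar, so CO is limiting.
P(H2O) remaining = 3.76 − (1/1) × 1.88 = 1.880 bar
P(gaseous products) = (1+1)/1 × 1.88 = 3.760 bar
P_total at 466 °C = 1.880 + 3.760 = 5.640 bar
Scaling to 511 °C: P = 5.640 × 784.15/739.15 = 5.983 bar

5.98 bar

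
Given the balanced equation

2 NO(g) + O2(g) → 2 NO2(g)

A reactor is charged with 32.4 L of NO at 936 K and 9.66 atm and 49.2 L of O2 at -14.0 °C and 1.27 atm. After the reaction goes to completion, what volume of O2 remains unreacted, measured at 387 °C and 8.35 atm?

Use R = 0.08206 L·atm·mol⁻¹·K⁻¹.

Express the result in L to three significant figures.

n(NO) = PV/RT = (9.66 × 32.4) / (0.08206 × 936) = 4.075 mol
n(O2) = PV/RT = (1.27 × 49.2) / (0.08206 × 259.15) = 2.938 mol
For 4.075 mol NO, stoichiometry requires (1/2) × 4.075 = 2.038 mol O2; 2.938 mol is available, so NO is limiting.
n(O2) consumed = (1/2) × 4.075 = 2.038 mol; remaining = 2.938 − 2.038 = 0.9000 mol
V(O2) = nRT/P = 0.9000 × 0.08206 × 660.15 / 8.35 = 5.839 L

5.84 L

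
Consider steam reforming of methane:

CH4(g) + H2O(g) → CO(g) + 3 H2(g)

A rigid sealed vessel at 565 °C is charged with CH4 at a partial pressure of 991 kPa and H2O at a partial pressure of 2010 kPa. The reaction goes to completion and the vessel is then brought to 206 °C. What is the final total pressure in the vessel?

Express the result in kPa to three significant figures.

At constant V, partial pressures at 565 °C are proportional to moles, so apply stoichiometry directly to pressures.
P(H2O) required for 991 kPa of CH4 = (1/1) × 991 = 991.0 kPa; available 2010 kPa, so CH4 is limiting.
P(H2O) remaining = 2010 − (1/1) × 991 = 1019 kPa
P(gaseous products) = (1+3)/1 × 991 = 3964 kPa
P_total at 565 °C = 1019 + 3964 = 4983 kPa
Scaling to 206 °C: P = 4983 × 479.15/838.15 = 2849 kPa

2850 kPa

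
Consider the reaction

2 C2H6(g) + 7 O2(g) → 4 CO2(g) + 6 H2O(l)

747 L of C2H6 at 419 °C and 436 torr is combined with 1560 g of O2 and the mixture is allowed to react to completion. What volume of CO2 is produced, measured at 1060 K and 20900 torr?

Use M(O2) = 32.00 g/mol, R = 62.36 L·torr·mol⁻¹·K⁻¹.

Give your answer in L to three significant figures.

47.7 L

n(C2H6) = PV/RT = (436 × 747) / (62.36 × 692.15) = 7.546 mol
n(O2) = 1560 / 32.00 = 48.75 mol
For 7.546 mol C2H6, stoichiometry requires (7/2) × 7.546 = 26.41 mol O2; 48.75 mol is available, so C2H6 is limiting.
n(CO2) = (4/2) × 7.546 = 15.09 mol
V(CO2) = nRT/P = 15.09 × 62.36 × 1060 / 20900 = 47.73 L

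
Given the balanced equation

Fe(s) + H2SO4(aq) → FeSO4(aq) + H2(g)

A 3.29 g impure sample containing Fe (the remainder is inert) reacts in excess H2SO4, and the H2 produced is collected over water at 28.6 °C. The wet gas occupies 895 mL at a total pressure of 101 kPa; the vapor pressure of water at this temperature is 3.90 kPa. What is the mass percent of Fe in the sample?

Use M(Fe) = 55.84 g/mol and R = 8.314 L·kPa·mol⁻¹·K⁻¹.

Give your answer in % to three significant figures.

P(H2) = 101 − 3.90 = 97.10 kPa
n(H2) = PV/RT = (97.10 × 0.8950) / (8.314 × 301.75) = 0.03464 mol
n(Fe) = (1/1) × 0.03464 = 0.03464 mol
m(Fe) = 0.03464 × 55.84 = 1.934 g
%Fe = 1.934 / 3.29 × 100 = 58.78%

58.8 %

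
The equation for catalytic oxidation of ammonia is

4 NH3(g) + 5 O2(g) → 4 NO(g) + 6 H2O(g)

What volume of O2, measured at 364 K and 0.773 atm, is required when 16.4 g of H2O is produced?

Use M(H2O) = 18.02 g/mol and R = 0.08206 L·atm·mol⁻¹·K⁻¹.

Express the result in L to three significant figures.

29.3 L

n(H2O) = 16.40 / 18.02 = 0.9101 mol
n(O2) = (5/6) × 0.9101 = 0.7584 mol
V = nRT/P = 0.7584 × 0.08206 × 364 / 0.773 = 29.31 L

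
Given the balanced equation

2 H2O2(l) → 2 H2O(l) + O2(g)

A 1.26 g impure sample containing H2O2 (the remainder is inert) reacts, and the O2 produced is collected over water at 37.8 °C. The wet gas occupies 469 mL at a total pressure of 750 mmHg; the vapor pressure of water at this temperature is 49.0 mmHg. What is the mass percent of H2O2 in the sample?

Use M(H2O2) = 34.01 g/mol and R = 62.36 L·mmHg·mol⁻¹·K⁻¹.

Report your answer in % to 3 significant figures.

91.5 %

P(O2) = 750 − 49.0 = 701.0 mmHg
n(O2) = PV/RT = (701.0 × 0.4690) / (62.36 × 310.95) = 0.01695 mol
n(H2O2) = (2/1) × 0.01695 = 0.03390 mol
m(H2O2) = 0.03390 × 34.01 = 1.153 g
%H2O2 = 1.153 / 1.26 × 100 = 91.51%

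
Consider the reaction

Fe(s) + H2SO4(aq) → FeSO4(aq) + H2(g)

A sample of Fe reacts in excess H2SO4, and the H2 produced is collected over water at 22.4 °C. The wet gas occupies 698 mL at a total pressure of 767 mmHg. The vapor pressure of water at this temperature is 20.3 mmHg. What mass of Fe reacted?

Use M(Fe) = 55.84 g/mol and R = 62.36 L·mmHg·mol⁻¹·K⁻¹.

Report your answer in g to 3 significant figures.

1.58 g

P(H2) = 767 − 20.3 = 746.7 mmHg
n(H2) = PV/RT = (746.7 × 0.6980) / (62.36 × 295.55) = 0.02828 mol
n(Fe) = (1/1) × 0.02828 = 0.02828 mol
m(Fe) = 0.02828 × 55.84 = 1.579 g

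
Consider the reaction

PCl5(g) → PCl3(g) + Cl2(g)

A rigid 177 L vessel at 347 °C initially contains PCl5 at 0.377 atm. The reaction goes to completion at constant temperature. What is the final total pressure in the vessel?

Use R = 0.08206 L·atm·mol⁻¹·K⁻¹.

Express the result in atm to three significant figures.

Rigid vessel, constant T ⇒ P scales with total gas moles (1 → 2).
P_final = (2/1) × 0.377 = 0.7540 atm

0.754 atm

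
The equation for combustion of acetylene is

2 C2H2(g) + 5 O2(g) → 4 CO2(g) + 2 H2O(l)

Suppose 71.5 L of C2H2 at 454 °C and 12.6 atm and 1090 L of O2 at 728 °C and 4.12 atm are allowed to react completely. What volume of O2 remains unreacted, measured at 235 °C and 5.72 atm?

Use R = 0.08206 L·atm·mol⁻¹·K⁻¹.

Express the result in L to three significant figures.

n(C2H2) = PV/RT = (12.6 × 71.5) / (0.08206 × 727.15) = 15.10 mol
n(O2) = PV/RT = (4.12 × 1090) / (0.08206 × 1001.15) = 54.66 mol
For 15.10 mol C2H2, stoichiometry requires (5/2) × 15.10 = 37.75 mol O2; 54.66 mol is available, so C2H2 is limiting.
n(O2) consumed = (5/2) × 15.10 = 37.75 mol; remaining = 54.66 − 37.75 = 16.91 mol
V(O2) = nRT/P = 16.91 × 0.08206 × 508.15 / 5.72 = 123.3 L

123 L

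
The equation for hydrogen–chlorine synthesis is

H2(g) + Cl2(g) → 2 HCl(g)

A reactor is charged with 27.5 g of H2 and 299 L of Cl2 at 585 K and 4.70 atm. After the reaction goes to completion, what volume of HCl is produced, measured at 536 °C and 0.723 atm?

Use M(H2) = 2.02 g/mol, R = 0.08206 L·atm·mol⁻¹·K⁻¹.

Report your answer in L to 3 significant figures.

n(H2) = 27.5 / 2.02 = 13.61 mol
n(Cl2) = PV/RT = (4.70 × 299) / (0.08206 × 585) = 29.27 mol
For 13.61 mol H2, stoichiometry requires (1/1) × 13.61 = 13.61 mol Cl2; 29.27 mol is available, so H2 is limiting.
n(HCl) = (2/1) × 13.61 = 27.22 mol
V(HCl) = nRT/P = 27.22 × 0.08206 × 809.15 / 0.723 = 2500 L

2500 L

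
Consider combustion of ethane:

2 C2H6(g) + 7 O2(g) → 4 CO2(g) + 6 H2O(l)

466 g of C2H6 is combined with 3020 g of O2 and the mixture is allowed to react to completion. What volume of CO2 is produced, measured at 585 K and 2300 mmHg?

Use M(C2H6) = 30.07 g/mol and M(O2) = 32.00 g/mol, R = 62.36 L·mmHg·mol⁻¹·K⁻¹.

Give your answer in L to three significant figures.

n(C2H6) = 466 / 30.07 = 15.50 mol
n(O2) = 3020 / 32.00 = 94.38 mol
For 15.50 mol C2H6, stoichiometry requires (7/2) × 15.50 = 54.25 mol O2; 94.38 mol is available, so C2H6 is limiting.
n(CO2) = (4/2) × 15.50 = 31.00 mol
V(CO2) = nRT/P = 31.00 × 62.36 × 585 / 2300 = 491.7 L

492 L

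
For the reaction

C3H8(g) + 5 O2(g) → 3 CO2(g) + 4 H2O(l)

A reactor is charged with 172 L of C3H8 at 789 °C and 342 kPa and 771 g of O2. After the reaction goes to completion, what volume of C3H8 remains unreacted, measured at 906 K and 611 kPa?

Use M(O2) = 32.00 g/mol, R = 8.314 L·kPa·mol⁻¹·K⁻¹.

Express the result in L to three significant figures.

22.7 L

n(C3H8) = PV/RT = (342 × 172) / (8.314 × 1062.15) = 6.661 mol
n(O2) = 771 / 32.00 = 24.09 mol
For 6.661 mol C3H8, stoichiometry requires (5/1) × 6.661 = 33.30 mol O2; 24.09 mol is available, so O2 is limiting.
n(C3H8) consumed = (1/5) × 24.09 = 4.818 mol; remaining = 6.661 − 4.818 = 1.843 mol
V(C3H8) = nRT/P = 1.843 × 8.314 × 906 / 611 = 22.72 L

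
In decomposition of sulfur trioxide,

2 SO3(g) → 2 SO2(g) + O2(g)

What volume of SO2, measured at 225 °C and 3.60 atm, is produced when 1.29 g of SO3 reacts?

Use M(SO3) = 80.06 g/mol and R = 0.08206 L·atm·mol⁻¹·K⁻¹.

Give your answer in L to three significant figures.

n(SO3) = 1.290 / 80.06 = 0.01611 mol
n(SO2) = (2/2) × 0.01611 = 0.01611 mol
V = nRT/P = 0.01611 × 0.08206 × 498.15 / 3.60 = 0.1829 L

0.183 L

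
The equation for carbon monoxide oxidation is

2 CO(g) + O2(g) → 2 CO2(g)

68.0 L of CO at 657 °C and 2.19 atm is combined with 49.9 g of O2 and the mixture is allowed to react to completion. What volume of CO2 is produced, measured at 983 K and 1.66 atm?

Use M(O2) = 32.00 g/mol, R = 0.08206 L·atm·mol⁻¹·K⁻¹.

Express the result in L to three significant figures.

n(CO) = PV/RT = (2.19 × 68.0) / (0.08206 × 930.15) = 1.951 mol
n(O2) = 49.9 / 32.00 = 1.559 mol
For 1.951 mol CO, stoichiometry requires (1/2) × 1.951 = 0.9755 mol O2; 1.559 mol is available, so CO is limiting.
n(CO2) = (2/2) × 1.951 = 1.951 mol
V(CO2) = nRT/P = 1.951 × 0.08206 × 983 / 1.66 = 94.81 L

94.8 L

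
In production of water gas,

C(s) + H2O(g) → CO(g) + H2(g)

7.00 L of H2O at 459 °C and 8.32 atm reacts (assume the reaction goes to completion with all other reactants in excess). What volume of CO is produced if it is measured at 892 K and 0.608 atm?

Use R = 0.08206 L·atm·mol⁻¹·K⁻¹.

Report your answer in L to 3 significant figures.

117 L

n(H2O) = PV/RT = (8.32 × 7.00) / (0.08206 × 732.15) = 0.9694 mol
n(CO) = (1/1) × 0.9694 = 0.9694 mol
V = nRT/P = 0.9694 × 0.08206 × 892 / 0.608 = 116.7 L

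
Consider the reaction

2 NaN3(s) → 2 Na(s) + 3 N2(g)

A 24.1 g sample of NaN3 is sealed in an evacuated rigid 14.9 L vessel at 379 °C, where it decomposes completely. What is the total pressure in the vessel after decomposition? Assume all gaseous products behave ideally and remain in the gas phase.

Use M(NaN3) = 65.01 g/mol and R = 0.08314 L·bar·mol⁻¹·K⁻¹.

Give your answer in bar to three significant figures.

n(NaN3) = 24.1 / 65.01 = 0.3707 mol
n(gas produced) = (3/2) × 0.3707 = 0.5560 mol
P = nRT/V = 0.5560 × 0.08314 × 652.15 / 14.9 = 2.023 bar

2.02 bar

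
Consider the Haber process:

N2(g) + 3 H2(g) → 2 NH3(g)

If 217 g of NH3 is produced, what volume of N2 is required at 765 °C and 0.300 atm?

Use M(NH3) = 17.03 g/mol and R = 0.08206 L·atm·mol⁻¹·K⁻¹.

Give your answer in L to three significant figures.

1810 L

n(NH3) = 217.0 / 17.03 = 12.74 mol
n(N2) = (1/2) × 12.74 = 6.370 mol
V = nRT/P = 6.370 × 0.08206 × 1038.15 / 0.300 = 1809 L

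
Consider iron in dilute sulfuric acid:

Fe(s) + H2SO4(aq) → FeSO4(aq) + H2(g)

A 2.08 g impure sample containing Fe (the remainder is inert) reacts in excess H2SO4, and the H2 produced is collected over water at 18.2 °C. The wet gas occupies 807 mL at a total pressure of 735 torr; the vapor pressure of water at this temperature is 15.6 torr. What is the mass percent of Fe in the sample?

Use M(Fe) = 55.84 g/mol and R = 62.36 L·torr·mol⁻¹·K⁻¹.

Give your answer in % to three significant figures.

P(H2) = 735 − 15.6 = 719.4 torr
n(H2) = PV/RT = (719.4 × 0.8070) / (62.36 × 291.35) = 0.03195 mol
n(Fe) = (1/1) × 0.03195 = 0.03195 mol
m(Fe) = 0.03195 × 55.84 = 1.784 g
%Fe = 1.784 / 2.08 × 100 = 85.77%

85.8 %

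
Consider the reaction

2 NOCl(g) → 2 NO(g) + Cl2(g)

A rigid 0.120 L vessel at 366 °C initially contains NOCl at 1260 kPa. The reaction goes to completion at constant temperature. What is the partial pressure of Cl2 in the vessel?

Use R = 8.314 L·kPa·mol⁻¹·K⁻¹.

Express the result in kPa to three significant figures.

n(NOCl)₀ = PV/RT = (1260 × 0.120) / (8.314 × 639.15) = 0.02845 mol
n(Cl2) = (1/2) × 0.02845 = 0.01422 mol
P(Cl2) = nRT/V = 0.01422 × 8.314 × 639.15 / 0.120 = 629.7 kPa

630 kPa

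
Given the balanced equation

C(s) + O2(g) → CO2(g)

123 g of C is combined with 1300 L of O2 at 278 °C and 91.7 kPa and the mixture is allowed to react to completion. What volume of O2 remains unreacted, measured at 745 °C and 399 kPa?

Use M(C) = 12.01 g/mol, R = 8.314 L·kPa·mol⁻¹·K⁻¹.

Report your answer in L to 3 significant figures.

n(C) = 123 / 12.01 = 10.24 mol
n(O2) = PV/RT = (91.7 × 1300) / (8.314 × 551.15) = 26.02 mol
For 10.24 mol C, stoichiometry requires (1/1) × 10.24 = 10.24 mol O2; 26.02 mol is available, so C is limiting.
n(O2) consumed = (1/1) × 10.24 = 10.24 mol; remaining = 26.02 − 10.24 = 15.78 mol
V(O2) = nRT/P = 15.78 × 8.314 × 1018.15 / 399 = 334.8 L

335 L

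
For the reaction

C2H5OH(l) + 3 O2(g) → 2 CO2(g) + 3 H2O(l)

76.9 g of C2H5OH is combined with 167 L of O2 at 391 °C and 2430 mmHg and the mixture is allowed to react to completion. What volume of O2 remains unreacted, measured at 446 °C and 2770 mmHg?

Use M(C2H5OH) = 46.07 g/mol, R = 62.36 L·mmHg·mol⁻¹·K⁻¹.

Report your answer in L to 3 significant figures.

77.6 L

n(C2H5OH) = 76.9 / 46.07 = 1.669 mol
n(O2) = PV/RT = (2430 × 167) / (62.36 × 664.15) = 9.798 mol
For 1.669 mol C2H5OH, stoichiometry requires (3/1) × 1.669 = 5.007 mol O2; 9.798 mol is available, so C2H5OH is limiting.
n(O2) consumed = (3/1) × 1.669 = 5.007 mol; remaining = 9.798 − 5.007 = 4.791 mol
V(O2) = nRT/P = 4.791 × 62.36 × 719.15 / 2770 = 77.57 L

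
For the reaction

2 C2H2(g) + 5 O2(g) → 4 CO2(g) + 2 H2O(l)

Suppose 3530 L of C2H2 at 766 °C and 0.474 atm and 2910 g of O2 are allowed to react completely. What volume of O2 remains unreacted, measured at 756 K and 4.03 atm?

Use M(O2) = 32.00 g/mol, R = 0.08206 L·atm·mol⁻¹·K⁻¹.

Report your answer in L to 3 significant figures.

645 L

n(C2H2) = PV/RT = (0.474 × 3530) / (0.08206 × 1039.15) = 19.62 mol
n(O2) = 2910 / 32.00 = 90.94 mol
For 19.62 mol C2H2, stoichiometry requires (5/2) × 19.62 = 49.05 mol O2; 90.94 mol is available, so C2H2 is limiting.
n(O2) consumed = (5/2) × 19.62 = 49.05 mol; remaining = 90.94 − 49.05 = 41.89 mol
V(O2) = nRT/P = 41.89 × 0.08206 × 756 / 4.03 = 644.8 L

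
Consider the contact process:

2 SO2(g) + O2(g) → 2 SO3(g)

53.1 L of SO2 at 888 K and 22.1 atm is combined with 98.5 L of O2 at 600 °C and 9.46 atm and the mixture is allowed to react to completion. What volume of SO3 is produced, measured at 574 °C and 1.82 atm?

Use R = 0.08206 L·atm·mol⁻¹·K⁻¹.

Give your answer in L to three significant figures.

n(SO2) = PV/RT = (22.1 × 53.1) / (0.08206 × 888) = 16.10 mol
n(O2) = PV/RT = (9.46 × 98.5) / (0.08206 × 873.15) = 13.00 mol
For 16.10 mol SO2, stoichiometry requires (1/2) × 16.10 = 8.050 mol O2; 13.00 mol is available, so SO2 is limiting.
n(SO3) = (2/2) × 16.10 = 16.10 mol
V(SO3) = nRT/P = 16.10 × 0.08206 × 847.15 / 1.82 = 615.0 L

615 L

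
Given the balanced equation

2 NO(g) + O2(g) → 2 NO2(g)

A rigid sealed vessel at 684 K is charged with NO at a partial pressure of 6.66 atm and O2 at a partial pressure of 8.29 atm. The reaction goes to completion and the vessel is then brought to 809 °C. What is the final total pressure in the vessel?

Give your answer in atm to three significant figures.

Because the vessel is rigid and T is held at 684 K, work the stoichiometry in partial pressures (P_i = n_iRT/V).
P(O2) required for 6.66 atm of NO = (1/2) × 6.66 = 3.330 atm; available 8.29 atm, so NO is limiting.
P(O2) remaining = 8.29 − (1/2) × 6.66 = 4.960 atm
P(gaseous products) = (2)/2 × 6.66 = 6.660 atm
P_total at 684 K = 4.960 + 6.660 = 11.62 atm
Scaling to 809 °C: P = 11.62 × 1082.15/684 = 18.38 atm

18.4 atm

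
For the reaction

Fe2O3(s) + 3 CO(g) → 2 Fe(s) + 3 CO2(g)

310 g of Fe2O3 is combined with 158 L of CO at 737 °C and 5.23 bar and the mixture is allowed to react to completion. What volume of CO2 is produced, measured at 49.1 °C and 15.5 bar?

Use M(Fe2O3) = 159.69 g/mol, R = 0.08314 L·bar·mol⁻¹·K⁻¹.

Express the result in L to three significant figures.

n(Fe2O3) = 310 / 159.69 = 1.941 mol
n(CO) = PV/RT = (5.23 × 158) / (0.08314 × 1010.15) = 9.839 mol
For 1.941 mol Fe2O3, stoichiometry requires (3/1) × 1.941 = 5.823 mol CO; 9.839 mol is available, so Fe2O3 is limiting.
n(CO2) = (3/1) × 1.941 = 5.823 mol
V(CO2) = nRT/P = 5.823 × 0.08314 × 322.25 / 15.5 = 10.07 L

10.1 L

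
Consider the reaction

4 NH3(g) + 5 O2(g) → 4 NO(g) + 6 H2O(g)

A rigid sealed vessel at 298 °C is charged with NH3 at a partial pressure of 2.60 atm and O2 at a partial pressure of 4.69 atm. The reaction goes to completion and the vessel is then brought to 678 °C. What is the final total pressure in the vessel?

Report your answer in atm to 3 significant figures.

With V and T fixed, P_i ∝ n_i, so the mole ratios apply directly to partial pressures at 298 °C.
P(O2) required for 2.60 atm of NH3 = (5/4) × 2.60 = 3.250 atm; available 4.69 atm, so NH3 is limiting.
P(O2) remaining = 4.69 − (5/4) × 2.60 = 1.440 atm
P(gaseous products) = (4+6)/4 × 2.60 = 6.500 atm
P_total at 298 °C = 1.440 + 6.500 = 7.940 atm
Scaling to 678 °C: P = 7.940 × 951.15/571.15 = 13.22 atm

13.2 atm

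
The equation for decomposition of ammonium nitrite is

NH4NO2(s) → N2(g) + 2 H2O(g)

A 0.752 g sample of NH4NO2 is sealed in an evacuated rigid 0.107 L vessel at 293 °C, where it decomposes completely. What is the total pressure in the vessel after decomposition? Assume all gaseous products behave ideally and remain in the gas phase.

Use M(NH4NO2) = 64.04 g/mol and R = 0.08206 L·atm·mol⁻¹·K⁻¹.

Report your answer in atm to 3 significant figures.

n(NH4NO2) = 0.752 / 64.04 = 0.01174 mol
n(gas produced) = (3/1) × 0.01174 = 0.03522 mol
P = nRT/V = 0.03522 × 0.08206 × 566.15 / 0.107 = 15.29 atm

15.3 atm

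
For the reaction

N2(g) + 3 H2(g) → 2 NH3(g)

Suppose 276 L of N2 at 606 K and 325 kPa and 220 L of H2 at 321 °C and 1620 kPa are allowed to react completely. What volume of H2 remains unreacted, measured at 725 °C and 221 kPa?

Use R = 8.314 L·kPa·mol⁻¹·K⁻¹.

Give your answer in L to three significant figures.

704 L

n(N2) = PV/RT = (325 × 276) / (8.314 × 606) = 17.80 mol
n(H2) = PV/RT = (1620 × 220) / (8.314 × 594.15) = 72.15 mol
For 17.80 mol N2, stoichiometry requires (3/1) × 17.80 = 53.40 mol H2; 72.15 mol is available, so N2 is limiting.
n(H2) consumed = (3/1) × 17.80 = 53.40 mol; remaining = 72.15 − 53.40 = 18.75 mol
V(H2) = nRT/P = 18.75 × 8.314 × 998.15 / 221 = 704.1 L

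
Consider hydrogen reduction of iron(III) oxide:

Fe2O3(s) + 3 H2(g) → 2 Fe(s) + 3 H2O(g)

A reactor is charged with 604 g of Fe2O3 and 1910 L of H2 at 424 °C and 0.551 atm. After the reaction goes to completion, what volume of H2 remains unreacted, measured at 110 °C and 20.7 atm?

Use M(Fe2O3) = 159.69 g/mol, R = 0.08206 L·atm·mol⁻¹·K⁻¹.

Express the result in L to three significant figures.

n(Fe2O3) = 604 / 159.69 = 3.782 mol
n(H2) = PV/RT = (0.551 × 1910) / (0.08206 × 697.15) = 18.40 mol
For 3.782 mol Fe2O3, stoichiometry requires (3/1) × 3.782 = 11.35 mol H2; 18.40 mol is available, so Fe2O3 is limiting.
n(H2) consumed = (3/1) × 3.782 = 11.35 mol; remaining = 18.40 − 11.35 = 7.050 mol
V(H2) = nRT/P = 7.050 × 0.08206 × 383.15 / 20.7 = 10.71 L

10.7 L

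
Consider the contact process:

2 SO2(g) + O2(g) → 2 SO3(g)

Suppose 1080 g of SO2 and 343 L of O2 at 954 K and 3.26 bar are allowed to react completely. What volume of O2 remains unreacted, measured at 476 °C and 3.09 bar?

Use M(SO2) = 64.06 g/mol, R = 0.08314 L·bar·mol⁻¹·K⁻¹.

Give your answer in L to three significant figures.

114 L

n(SO2) = 1080 / 64.06 = 16.86 mol
n(O2) = PV/RT = (3.26 × 343) / (0.08314 × 954) = 14.10 mol
For 16.86 mol SO2, stoichiometry requires (1/2) × 16.86 = 8.430 mol O2; 14.10 mol is available, so SO2 is limiting.
n(O2) consumed = (1/2) × 16.86 = 8.430 mol; remaining = 14.10 − 8.430 = 5.670 mol
V(O2) = nRT/P = 5.670 × 0.08314 × 749.15 / 3.09 = 114.3 L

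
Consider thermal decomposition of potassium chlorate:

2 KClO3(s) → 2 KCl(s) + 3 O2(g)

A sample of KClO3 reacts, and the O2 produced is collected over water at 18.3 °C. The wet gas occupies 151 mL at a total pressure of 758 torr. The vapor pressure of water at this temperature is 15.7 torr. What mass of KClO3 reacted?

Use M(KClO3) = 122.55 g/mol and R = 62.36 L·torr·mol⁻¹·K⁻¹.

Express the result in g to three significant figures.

P(O2) = 758 − 15.7 = 742.3 torr
n(O2) = PV/RT = (742.3 × 0.1510) / (62.36 × 291.45) = 0.006167 mol
n(KClO3) = (2/3) × 0.006167 = 0.004111 mol
m(KClO3) = 0.004111 × 122.55 = 0.5038 g

0.504 g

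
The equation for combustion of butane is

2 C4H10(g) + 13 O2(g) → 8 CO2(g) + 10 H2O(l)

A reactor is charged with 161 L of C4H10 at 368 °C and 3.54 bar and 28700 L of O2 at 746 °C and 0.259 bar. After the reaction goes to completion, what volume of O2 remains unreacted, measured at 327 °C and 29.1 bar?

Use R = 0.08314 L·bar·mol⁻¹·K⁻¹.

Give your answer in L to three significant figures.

31.3 L

n(C4H10) = PV/RT = (3.54 × 161) / (0.08314 × 641.15) = 10.69 mol
n(O2) = PV/RT = (0.259 × 28700) / (0.08314 × 1019.15) = 87.73 mol
For 10.69 mol C4H10, stoichiometry requires (13/2) × 10.69 = 69.48 mol O2; 87.73 mol is available, so C4H10 is limiting.
n(O2) consumed = (13/2) × 10.69 = 69.48 mol; remaining = 87.73 − 69.48 = 18.25 mol
V(O2) = nRT/P = 18.25 × 0.08314 × 600.15 / 29.1 = 31.29 L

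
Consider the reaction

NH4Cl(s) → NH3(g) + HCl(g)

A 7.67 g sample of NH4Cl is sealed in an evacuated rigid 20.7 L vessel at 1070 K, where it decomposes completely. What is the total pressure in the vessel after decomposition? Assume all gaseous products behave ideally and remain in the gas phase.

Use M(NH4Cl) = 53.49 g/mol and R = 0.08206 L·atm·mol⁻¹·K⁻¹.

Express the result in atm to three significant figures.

n(NH4Cl) = 7.67 / 53.49 = 0.1434 mol
n(gas produced) = (2/1) × 0.1434 = 0.2868 mol
P = nRT/V = 0.2868 × 0.08206 × 1070 / 20.7 = 1.217 atm

1.22 atm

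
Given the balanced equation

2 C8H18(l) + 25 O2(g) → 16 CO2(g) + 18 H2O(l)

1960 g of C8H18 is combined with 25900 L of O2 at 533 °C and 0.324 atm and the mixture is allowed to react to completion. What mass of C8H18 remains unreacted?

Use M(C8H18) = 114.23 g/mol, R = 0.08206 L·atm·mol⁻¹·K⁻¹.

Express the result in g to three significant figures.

n(C8H18) = 1960 / 114.23 = 17.16 mol
n(O2) = PV/RT = (0.324 × 25900) / (0.08206 × 806.15) = 126.9 mol
For 17.16 mol C8H18, stoichiometry requires (25/2) × 17.16 = 214.5 mol O2; 126.9 mol is available, so O2 is limiting.
n(C8H18) consumed = (2/25) × 126.9 = 10.15 mol; remaining = 17.16 − 10.15 = 7.010 mol
m(C8H18) = 7.010 × 114.23 = 800.8 g

801 g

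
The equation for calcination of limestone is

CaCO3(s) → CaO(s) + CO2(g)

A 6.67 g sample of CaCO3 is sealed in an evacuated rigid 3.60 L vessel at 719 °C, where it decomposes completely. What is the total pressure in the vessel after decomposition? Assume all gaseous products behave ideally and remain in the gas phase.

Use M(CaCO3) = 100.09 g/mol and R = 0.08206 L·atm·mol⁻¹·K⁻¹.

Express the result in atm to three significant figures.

1.51 atm

n(CaCO3) = 6.67 / 100.09 = 0.06664 mol
n(gas produced) = (1/1) × 0.06664 = 0.06664 mol
P = nRT/V = 0.06664 × 0.08206 × 992.15 / 3.60 = 1.507 atm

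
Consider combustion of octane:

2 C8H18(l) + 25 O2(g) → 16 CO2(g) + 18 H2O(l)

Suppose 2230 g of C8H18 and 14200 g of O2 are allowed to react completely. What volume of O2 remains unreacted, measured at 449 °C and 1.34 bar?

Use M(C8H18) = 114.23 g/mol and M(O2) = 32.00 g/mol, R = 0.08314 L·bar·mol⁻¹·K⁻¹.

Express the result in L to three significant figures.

8950 L

n(C8H18) = 2230 / 114.23 = 19.52 mol
n(O2) = 14200 / 32.00 = 443.8 mol
For 19.52 mol C8H18, stoichiometry requires (25/2) × 19.52 = 244.0 mol O2; 443.8 mol is available, so C8H18 is limiting.
n(O2) consumed = (25/2) × 19.52 = 244.0 mol; remaining = 443.8 − 244.0 = 199.8 mol
V(O2) = nRT/P = 199.8 × 0.08314 × 722.15 / 1.34 = 8952 L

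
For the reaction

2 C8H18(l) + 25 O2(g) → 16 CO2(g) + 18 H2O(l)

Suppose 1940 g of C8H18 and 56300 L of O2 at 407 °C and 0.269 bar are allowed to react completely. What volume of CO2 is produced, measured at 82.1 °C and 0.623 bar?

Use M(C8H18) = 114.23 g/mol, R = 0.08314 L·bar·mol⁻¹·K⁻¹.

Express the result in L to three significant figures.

n(C8H18) = 1940 / 114.23 = 16.98 mol
n(O2) = PV/RT = (0.269 × 56300) / (0.08314 × 680.15) = 267.8 mol
For 16.98 mol C8H18, stoichiometry requires (25/2) × 16.98 = 212.2 mol O2; 267.8 mol is available, so C8H18 is limiting.
n(CO2) = (16/2) × 16.98 = 135.8 mol
V(CO2) = nRT/P = 135.8 × 0.08314 × 355.25 / 0.623 = 6438 L

6440 L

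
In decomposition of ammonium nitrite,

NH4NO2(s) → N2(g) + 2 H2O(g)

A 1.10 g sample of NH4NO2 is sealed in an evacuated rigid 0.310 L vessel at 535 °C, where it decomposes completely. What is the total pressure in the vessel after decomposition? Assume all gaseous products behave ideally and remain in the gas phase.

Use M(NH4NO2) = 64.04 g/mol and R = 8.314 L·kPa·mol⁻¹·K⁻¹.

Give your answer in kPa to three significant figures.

1120 kPa

n(NH4NO2) = 1.10 / 64.04 = 0.01718 mol
n(gas produced) = (3/1) × 0.01718 = 0.05154 mol
P = nRT/V = 0.05154 × 8.314 × 808.15 / 0.310 = 1117 kPa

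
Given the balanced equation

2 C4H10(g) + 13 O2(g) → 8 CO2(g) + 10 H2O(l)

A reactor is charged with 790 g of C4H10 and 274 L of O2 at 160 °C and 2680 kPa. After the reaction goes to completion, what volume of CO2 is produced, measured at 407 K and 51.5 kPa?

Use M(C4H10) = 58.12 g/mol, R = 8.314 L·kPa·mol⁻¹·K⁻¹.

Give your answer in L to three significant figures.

3570 L

n(C4H10) = 790 / 58.12 = 13.59 mol
n(O2) = PV/RT = (2680 × 274) / (8.314 × 433.15) = 203.9 mol
For 13.59 mol C4H10, stoichiometry requires (13/2) × 13.59 = 88.33 mol O2; 203.9 mol is available, so C4H10 is limiting.
n(CO2) = (8/2) × 13.59 = 54.36 mol
V(CO2) = nRT/P = 54.36 × 8.314 × 407 / 51.5 = 3572 L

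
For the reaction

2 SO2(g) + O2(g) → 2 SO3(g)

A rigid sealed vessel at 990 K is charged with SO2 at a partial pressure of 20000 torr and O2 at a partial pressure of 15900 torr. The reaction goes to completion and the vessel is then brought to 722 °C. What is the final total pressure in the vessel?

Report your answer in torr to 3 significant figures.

26000 torr

At constant V, partial pressures at 990 K are proportional to moles, so apply stoichiometry directly to pressures.
P(O2) required for 20000 torr of SO2 = (1/2) × 20000 = 10000 torr; available 15900 torr, so SO2 is limiting.
P(O2) remaining = 15900 − (1/2) × 20000 = 5900 torr
P(gaseous products) = (2)/2 × 20000 = 20000 torr
P_total at 990 K = 5900 + 20000 = 25900 torr
Scaling to 722 °C: P = 25900 × 995.15/990 = 26030 torr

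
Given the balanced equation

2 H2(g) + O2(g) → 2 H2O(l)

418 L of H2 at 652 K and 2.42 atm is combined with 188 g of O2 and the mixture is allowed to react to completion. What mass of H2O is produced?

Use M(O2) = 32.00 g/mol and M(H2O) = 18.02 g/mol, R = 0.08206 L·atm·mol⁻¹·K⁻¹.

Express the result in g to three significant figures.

212 g

n(H2) = PV/RT = (2.42 × 418) / (0.08206 × 652) = 18.91 mol
n(O2) = 188 / 32.00 = 5.875 mol
For 18.91 mol H2, stoichiometry requires (1/2) × 18.91 = 9.455 mol O2; 5.875 mol is available, so O2 is limiting.
n(H2O) = (2/1) × 5.875 = 11.75 mol
m(H2O) = 11.75 × 18.02 = 211.7 g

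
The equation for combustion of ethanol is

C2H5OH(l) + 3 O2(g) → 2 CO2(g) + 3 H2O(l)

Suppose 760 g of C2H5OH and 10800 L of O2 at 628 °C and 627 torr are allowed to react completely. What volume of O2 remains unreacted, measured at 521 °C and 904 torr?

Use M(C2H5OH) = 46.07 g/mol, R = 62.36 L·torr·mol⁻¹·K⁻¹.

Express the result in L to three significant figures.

3890 L

n(C2H5OH) = 760 / 46.07 = 16.50 mol
n(O2) = PV/RT = (627 × 10800) / (62.36 × 901.15) = 120.5 mol
For 16.50 mol C2H5OH, stoichiometry requires (3/1) × 16.50 = 49.50 mol O2; 120.5 mol is available, so C2H5OH is limiting.
n(O2) consumed = (3/1) × 16.50 = 49.50 mol; remaining = 120.5 − 49.50 = 71.00 mol
V(O2) = nRT/P = 71.00 × 62.36 × 794.15 / 904 = 3890 L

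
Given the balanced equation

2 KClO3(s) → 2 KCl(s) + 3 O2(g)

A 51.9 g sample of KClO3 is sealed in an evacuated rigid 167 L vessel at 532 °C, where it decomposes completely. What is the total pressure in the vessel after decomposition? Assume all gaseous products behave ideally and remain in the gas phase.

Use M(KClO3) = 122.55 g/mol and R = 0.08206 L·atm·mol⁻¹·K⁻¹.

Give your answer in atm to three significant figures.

0.251 atm

n(KClO3) = 51.9 / 122.55 = 0.4235 mol
n(gas produced) = (3/2) × 0.4235 = 0.6352 mol
P = nRT/V = 0.6352 × 0.08206 × 805.15 / 167 = 0.2513 atm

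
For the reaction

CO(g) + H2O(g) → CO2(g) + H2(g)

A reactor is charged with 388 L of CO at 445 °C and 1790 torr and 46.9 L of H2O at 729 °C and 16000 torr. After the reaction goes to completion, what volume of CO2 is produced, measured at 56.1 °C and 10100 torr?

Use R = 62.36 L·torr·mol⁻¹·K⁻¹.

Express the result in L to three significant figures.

24.4 L

n(CO) = PV/RT = (1790 × 388) / (62.36 × 718.15) = 15.51 mol
n(H2O) = PV/RT = (16000 × 46.9) / (62.36 × 1002.15) = 12.01 mol
For 15.51 mol CO, stoichiometry requires (1/1) × 15.51 = 15.51 mol H2O; 12.01 mol is available, so H2O is limiting.
n(CO2) = (1/1) × 12.01 = 12.01 mol
V(CO2) = nRT/P = 12.01 × 62.36 × 329.25 / 10100 = 24.41 L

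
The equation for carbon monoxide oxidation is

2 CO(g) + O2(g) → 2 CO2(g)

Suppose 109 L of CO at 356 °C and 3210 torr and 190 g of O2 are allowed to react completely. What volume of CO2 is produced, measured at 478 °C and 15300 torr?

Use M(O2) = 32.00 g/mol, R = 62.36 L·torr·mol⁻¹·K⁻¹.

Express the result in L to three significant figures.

27.3 L

n(CO) = PV/RT = (3210 × 109) / (62.36 × 629.15) = 8.918 mol
n(O2) = 190 / 32.00 = 5.938 mol
For 8.918 mol CO, stoichiometry requires (1/2) × 8.918 = 4.459 mol O2; 5.938 mol is available, so CO is limiting.
n(CO2) = (2/2) × 8.918 = 8.918 mol
V(CO2) = nRT/P = 8.918 × 62.36 × 751.15 / 15300 = 27.30 L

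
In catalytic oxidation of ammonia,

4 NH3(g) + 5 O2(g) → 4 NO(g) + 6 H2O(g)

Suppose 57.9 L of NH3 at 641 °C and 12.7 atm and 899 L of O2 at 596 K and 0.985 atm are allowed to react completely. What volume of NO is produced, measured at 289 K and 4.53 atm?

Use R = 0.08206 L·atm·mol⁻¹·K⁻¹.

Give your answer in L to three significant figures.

n(NH3) = PV/RT = (12.7 × 57.9) / (0.08206 × 914.15) = 9.802 mol
n(O2) = PV/RT = (0.985 × 899) / (0.08206 × 596) = 18.11 mol
For 9.802 mol NH3, stoichiometry requires (5/4) × 9.802 = 12.25 mol O2; 18.11 mol is available, so NH3 is limiting.
n(NO) = (4/4) × 9.802 = 9.802 mol
V(NO) = nRT/P = 9.802 × 0.08206 × 289 / 4.53 = 51.32 L

51.3 L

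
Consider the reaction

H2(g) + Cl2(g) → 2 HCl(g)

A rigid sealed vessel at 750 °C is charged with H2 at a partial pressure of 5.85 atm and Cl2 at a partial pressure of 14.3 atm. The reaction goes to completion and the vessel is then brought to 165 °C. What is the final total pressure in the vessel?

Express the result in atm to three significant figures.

Because the vessel is rigid and T is held at 750 °C, work the stoichiometry in partial pressures (P_i = n_iRT/V).
P(Cl2) required for 5.85 atm of H2 = (1/1) × 5.85 = 5.850 atm; available 14.3 atm, so H2 is limiting.
P(Cl2) remaining = 14.3 − (1/1) × 5.85 = 8.450 atm
P(gaseous products) = (2)/1 × 5.85 = 11.70 atm
P_total at 750 °C = 8.450 + 11.70 = 20.15 atm
Scaling to 165 °C: P = 20.15 × 438.15/1023.15 = 8.629 atm

8.63 atm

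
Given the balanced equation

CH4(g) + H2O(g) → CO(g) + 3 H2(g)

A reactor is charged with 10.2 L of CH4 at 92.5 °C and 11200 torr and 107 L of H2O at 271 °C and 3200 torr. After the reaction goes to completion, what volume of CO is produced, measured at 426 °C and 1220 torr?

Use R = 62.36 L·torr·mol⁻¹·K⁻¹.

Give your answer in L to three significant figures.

179 L

n(CH4) = PV/RT = (11200 × 10.2) / (62.36 × 365.65) = 5.010 mol
n(H2O) = PV/RT = (3200 × 107) / (62.36 × 544.15) = 10.09 mol
For 5.010 mol CH4, stoichiometry requires (1/1) × 5.010 = 5.010 mol H2O; 10.09 mol is available, so CH4 is limiting.
n(CO) = (1/1) × 5.010 = 5.010 mol
V(CO) = nRT/P = 5.010 × 62.36 × 699.15 / 1220 = 179.0 L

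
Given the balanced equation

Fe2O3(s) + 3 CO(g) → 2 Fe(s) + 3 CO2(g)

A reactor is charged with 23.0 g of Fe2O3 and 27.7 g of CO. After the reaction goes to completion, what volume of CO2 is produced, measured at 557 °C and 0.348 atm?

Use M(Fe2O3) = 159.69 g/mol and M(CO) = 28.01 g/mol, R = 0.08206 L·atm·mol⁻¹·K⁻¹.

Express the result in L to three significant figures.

84.6 L

n(Fe2O3) = 23.0 / 159.69 = 0.1440 mol
n(CO) = 27.7 / 28.01 = 0.9889 mol
For 0.1440 mol Fe2O3, stoichiometry requires (3/1) × 0.1440 = 0.4320 mol CO; 0.9889 mol is available, so Fe2O3 is limiting.
n(CO2) = (3/1) × 0.1440 = 0.4320 mol
V(CO2) = nRT/P = 0.4320 × 0.08206 × 830.15 / 0.348 = 84.57 L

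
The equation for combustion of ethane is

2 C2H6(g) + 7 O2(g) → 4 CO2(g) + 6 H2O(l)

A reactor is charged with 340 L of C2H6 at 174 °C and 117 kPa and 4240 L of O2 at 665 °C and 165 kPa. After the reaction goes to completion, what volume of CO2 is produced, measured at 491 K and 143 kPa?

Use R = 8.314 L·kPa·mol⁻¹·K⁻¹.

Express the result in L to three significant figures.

n(C2H6) = PV/RT = (117 × 340) / (8.314 × 447.15) = 10.70 mol
n(O2) = PV/RT = (165 × 4240) / (8.314 × 938.15) = 89.69 mol
For 10.70 mol C2H6, stoichiometry requires (7/2) × 10.70 = 37.45 mol O2; 89.69 mol is available, so C2H6 is limiting.
n(CO2) = (4/2) × 10.70 = 21.40 mol
V(CO2) = nRT/P = 21.40 × 8.314 × 491 / 143 = 610.9 L

611 L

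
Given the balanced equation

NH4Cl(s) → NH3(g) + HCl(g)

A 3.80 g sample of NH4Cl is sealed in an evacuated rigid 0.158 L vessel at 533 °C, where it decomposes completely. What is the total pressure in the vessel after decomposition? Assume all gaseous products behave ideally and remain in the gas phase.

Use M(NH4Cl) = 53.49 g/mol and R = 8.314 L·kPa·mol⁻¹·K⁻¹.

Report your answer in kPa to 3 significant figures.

n(NH4Cl) = 3.80 / 53.49 = 0.07104 mol
n(gas produced) = (2/1) × 0.07104 = 0.1421 mol
P = nRT/V = 0.1421 × 8.314 × 806.15 / 0.158 = 6028 kPa

6030 kPa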